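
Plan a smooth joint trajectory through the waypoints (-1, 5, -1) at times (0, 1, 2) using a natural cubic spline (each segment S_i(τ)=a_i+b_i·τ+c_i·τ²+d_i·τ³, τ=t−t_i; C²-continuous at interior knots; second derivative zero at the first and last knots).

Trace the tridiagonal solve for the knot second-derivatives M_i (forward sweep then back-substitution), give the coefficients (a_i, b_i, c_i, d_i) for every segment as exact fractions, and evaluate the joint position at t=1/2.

Δ: Δ0=6, Δ1=-6
row 1: diag=4, rhs=-72; c'=1/4, d'=-18
back: M1=-18
M: M0=0, M1=-18, M2=0
seg 0: a=-1, c=M0/2=0, d=(M1−M0)/(6·1)=-3, b=Δ0−h0·(2M0+M1)/6=9
seg 1: a=5, c=M1/2=-9, d=(M2−M1)/(6·1)=3, b=Δ1−h1·(2M1+M2)/6=0
t_q=1/2 → seg 0, τ=1/2; S=-1+9·τ+0·τ²+-3·τ³=25/8

  seg 0: a=-1 b=9 c=0 d=-3
  seg 1: a=5 b=0 c=-9 d=3
S(1/2) = 25/8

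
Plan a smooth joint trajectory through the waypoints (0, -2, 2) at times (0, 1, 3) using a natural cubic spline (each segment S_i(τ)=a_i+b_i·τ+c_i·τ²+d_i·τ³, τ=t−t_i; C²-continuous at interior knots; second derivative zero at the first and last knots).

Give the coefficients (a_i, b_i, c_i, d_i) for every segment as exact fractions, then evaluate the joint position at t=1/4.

Δ: Δ0=-2, Δ1=2
row 1: diag=6, rhs=24; c'=1/3, d'=4
back: M1=4
M: M0=0, M1=4, M2=0
seg 0: a=0, c=M0/2=0, d=(M1−M0)/(6·1)=2/3, b=Δ0−h0·(2M0+M1)/6=-8/3
seg 1: a=-2, c=M1/2=2, d=(M2−M1)/(6·2)=-1/3, b=Δ1−h1·(2M1+M2)/6=-2/3
t_q=1/4 → seg 0, τ=1/4; S=0+-8/3·τ+0·τ²+2/3·τ³=-21/32

  seg 0: a=0 b=-8/3 c=0 d=2/3
  seg 1: a=-2 b=-2/3 c=2 d=-1/3
S(1/4) = -21/32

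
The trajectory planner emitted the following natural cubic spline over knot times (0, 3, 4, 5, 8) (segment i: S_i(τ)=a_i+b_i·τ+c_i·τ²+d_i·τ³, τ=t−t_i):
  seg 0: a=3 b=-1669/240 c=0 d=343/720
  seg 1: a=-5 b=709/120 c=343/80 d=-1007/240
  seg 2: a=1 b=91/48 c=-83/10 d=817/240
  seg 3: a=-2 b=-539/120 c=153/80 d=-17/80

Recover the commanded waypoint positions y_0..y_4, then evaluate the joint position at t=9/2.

y_0 = S_0(0) = a_0 = 3
y_1 = S_1(0) = a_1 = -5
y_2 = S_2(0) = a_2 = 1
y_3 = S_3(0) = a_3 = -2
y_4 = S_3(3) = -4
t_q=9/2 is in segment 2 (τ=1/2); S_2(τ)=191/640

y_0=3 y_1=-5 y_2=1 y_3=-2 y_4=-4
S(9/2) = 191/640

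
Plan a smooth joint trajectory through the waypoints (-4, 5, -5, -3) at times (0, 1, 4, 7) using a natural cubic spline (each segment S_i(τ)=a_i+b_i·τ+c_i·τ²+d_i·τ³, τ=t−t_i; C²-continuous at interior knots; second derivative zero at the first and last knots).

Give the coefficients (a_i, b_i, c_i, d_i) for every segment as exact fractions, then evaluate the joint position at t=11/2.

  seg 0: a=-4 b=943/87 c=0 d=-160/87
  seg 1: a=5 b=463/87 c=-160/29 d=229/261
  seg 2: a=-5 b=-356/87 c=69/29 d=-23/87
S(11/2) = -1549/232

Δ: Δ0=9, Δ1=-10/3, Δ2=2/3
row 1: diag=8, rhs=-74; c'=3/8, d'=-37/4
row 2: denom=12−3·3/8=87/8; d'=(24−3·-37/4)/(87/8)=138/29
back: M2=138/29
back: M1=-37/4−3/8·138/29=-320/29
M: M0=0, M1=-320/29, M2=138/29, M3=0
seg 0: a=-4, c=M0/2=0, d=(M1−M0)/(6·1)=-160/87, b=Δ0−h0·(2M0+M1)/6=943/87
seg 1: a=5, c=M1/2=-160/29, d=(M2−M1)/(6·3)=229/261, b=Δ1−h1·(2M1+M2)/6=463/87
seg 2: a=-5, c=M2/2=69/29, d=(M3−M2)/(6·3)=-23/87, b=Δ2−h2·(2M2+M3)/6=-356/87
t_q=11/2 → seg 2, τ=3/2; S=-5+-356/87·τ+69/29·τ²+-23/87·τ³=-1549/232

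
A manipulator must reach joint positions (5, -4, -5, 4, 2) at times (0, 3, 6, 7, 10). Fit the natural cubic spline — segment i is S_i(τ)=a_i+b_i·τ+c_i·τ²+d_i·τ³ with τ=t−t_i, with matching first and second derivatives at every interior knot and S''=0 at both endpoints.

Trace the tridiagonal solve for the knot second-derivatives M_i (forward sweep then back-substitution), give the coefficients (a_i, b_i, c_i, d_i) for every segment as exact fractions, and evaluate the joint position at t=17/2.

  seg 0: a=5 b=-599/228 c=0 d=-85/2052
  seg 1: a=-4 b=-427/114 c=-85/228 d=1033/2052
  seg 2: a=-5 b=1735/228 c=79/19 d=-631/228
  seg 3: a=4 b=869/114 c=-315/76 d=35/76
S(17/2) = 4659/608

Δ: Δ0=-3, Δ1=-1/3, Δ2=9, Δ3=-2/3
row 1: diag=12, rhs=16; c'=1/4, d'=4/3
row 2: denom=8−3·1/4=29/4; d'=(56−3·4/3)/(29/4)=208/29
row 3: denom=8−1·4/29=228/29; d'=(-58−1·208/29)/(228/29)=-315/38
back: M3=-315/38
back: M2=208/29−4/29·-315/38=158/19
back: M1=4/3−1/4·158/19=-85/114
M: M0=0, M1=-85/114, M2=158/19, M3=-315/38, M4=0
seg 0: a=5, c=M0/2=0, d=(M1−M0)/(6·3)=-85/2052, b=Δ0−h0·(2M0+M1)/6=-599/228
seg 1: a=-4, c=M1/2=-85/228, d=(M2−M1)/(6·3)=1033/2052, b=Δ1−h1·(2M1+M2)/6=-427/114
seg 2: a=-5, c=M2/2=79/19, d=(M3−M2)/(6·1)=-631/228, b=Δ2−h2·(2M2+M3)/6=1735/228
seg 3: a=4, c=M3/2=-315/76, d=(M4−M3)/(6·3)=35/76, b=Δ3−h3·(2M3+M4)/6=869/114
t_q=17/2 → seg 3, τ=3/2; S=4+869/114·τ+-315/76·τ²+35/76·τ³=4659/608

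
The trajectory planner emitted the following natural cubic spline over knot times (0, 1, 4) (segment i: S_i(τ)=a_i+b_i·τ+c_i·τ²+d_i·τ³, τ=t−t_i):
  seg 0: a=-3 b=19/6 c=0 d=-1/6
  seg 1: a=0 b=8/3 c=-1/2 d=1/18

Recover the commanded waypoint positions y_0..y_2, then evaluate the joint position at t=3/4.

y_0 = S_0(0) = a_0 = -3
y_1 = S_1(0) = a_1 = 0
y_2 = S_1(3) = 5
t_q=3/4 is in segment 0 (τ=3/4); S_0(τ)=-89/128

y_0=-3 y_1=0 y_2=5
S(3/4) = -89/128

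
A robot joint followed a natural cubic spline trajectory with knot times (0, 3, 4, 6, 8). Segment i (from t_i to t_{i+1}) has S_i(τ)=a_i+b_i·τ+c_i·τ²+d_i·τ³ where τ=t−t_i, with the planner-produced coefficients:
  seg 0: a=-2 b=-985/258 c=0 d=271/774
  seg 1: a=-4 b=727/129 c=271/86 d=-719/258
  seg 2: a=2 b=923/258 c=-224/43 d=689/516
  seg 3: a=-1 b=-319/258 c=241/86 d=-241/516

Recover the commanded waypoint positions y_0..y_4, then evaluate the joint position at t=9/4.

y_0 = S_0(0) = a_0 = -2
y_1 = S_1(0) = a_1 = -4
y_2 = S_2(0) = a_2 = 2
y_3 = S_3(0) = a_3 = -1
y_4 = S_3(2) = 4
t_q=9/4 is in segment 0 (τ=9/4); S_0(τ)=-36337/5504

y_0=-2 y_1=-4 y_2=2 y_3=-1 y_4=4
S(9/4) = -36337/5504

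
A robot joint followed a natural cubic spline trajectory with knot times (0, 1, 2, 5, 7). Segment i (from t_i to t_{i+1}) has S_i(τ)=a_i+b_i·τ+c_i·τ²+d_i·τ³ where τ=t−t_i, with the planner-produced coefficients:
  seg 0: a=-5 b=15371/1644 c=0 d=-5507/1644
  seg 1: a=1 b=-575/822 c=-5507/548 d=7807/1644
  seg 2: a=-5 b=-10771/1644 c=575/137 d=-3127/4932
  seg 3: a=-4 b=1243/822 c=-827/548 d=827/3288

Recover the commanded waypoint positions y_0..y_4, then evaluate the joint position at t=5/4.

y_0=-5 y_1=1 y_2=-5 y_3=-4 y_4=-5
S(5/4) = 9513/35072

y_0 = S_0(0) = a_0 = -5
y_1 = S_1(0) = a_1 = 1
y_2 = S_2(0) = a_2 = -5
y_3 = S_3(0) = a_3 = -4
y_4 = S_3(2) = -5
t_q=5/4 is in segment 1 (τ=1/4); S_1(τ)=9513/35072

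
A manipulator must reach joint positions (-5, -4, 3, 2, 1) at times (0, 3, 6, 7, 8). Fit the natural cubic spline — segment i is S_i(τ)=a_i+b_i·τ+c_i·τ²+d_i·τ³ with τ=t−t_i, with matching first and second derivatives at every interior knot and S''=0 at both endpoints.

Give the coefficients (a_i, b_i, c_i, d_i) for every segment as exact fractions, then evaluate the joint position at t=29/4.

Δ: Δ0=1/3, Δ1=7/3, Δ2=-1, Δ3=-1
row 1: diag=12, rhs=12; c'=1/4, d'=1
row 2: denom=8−3·1/4=29/4; d'=(-20−3·1)/(29/4)=-92/29
row 3: denom=4−1·4/29=112/29; d'=(0−1·-92/29)/(112/29)=23/28
back: M3=23/28
back: M2=-92/29−4/29·23/28=-23/7
back: M1=1−1/4·-23/7=51/28
M: M0=0, M1=51/28, M2=-23/7, M3=23/28, M4=0
seg 0: a=-5, c=M0/2=0, d=(M1−M0)/(6·3)=17/168, b=Δ0−h0·(2M0+M1)/6=-97/168
seg 1: a=-4, c=M1/2=51/56, d=(M2−M1)/(6·3)=-143/504, b=Δ1−h1·(2M1+M2)/6=181/84
seg 2: a=3, c=M2/2=-23/14, d=(M3−M2)/(6·1)=115/168, b=Δ2−h2·(2M2+M3)/6=-1/24
seg 3: a=2, c=M3/2=23/56, d=(M4−M3)/(6·1)=-23/168, b=Δ3−h3·(2M3+M4)/6=-107/84
t_q=29/4 → seg 3, τ=1/4; S=2+-107/84·τ+23/56·τ²+-23/168·τ³=873/512

  seg 0: a=-5 b=-97/168 c=0 d=17/168
  seg 1: a=-4 b=181/84 c=51/56 d=-143/504
  seg 2: a=3 b=-1/24 c=-23/14 d=115/168
  seg 3: a=2 b=-107/84 c=23/56 d=-23/168
S(29/4) = 873/512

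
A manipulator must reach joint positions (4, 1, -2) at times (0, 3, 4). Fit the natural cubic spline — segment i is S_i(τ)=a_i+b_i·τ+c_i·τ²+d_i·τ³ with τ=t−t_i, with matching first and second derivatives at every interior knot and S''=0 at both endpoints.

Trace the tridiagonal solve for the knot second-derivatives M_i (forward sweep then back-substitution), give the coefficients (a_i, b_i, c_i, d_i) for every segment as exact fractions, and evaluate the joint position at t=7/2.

  seg 0: a=4 b=-1/4 c=0 d=-1/12
  seg 1: a=1 b=-5/2 c=-3/4 d=1/4
S(7/2) = -13/32

Δ: Δ0=-1, Δ1=-3
row 1: diag=8, rhs=-12; c'=1/8, d'=-3/2
back: M1=-3/2
M: M0=0, M1=-3/2, M2=0
seg 0: a=4, c=M0/2=0, d=(M1−M0)/(6·3)=-1/12, b=Δ0−h0·(2M0+M1)/6=-1/4
seg 1: a=1, c=M1/2=-3/4, d=(M2−M1)/(6·1)=1/4, b=Δ1−h1·(2M1+M2)/6=-5/2
t_q=7/2 → seg 1, τ=1/2; S=1+-5/2·τ+-3/4·τ²+1/4·τ³=-13/32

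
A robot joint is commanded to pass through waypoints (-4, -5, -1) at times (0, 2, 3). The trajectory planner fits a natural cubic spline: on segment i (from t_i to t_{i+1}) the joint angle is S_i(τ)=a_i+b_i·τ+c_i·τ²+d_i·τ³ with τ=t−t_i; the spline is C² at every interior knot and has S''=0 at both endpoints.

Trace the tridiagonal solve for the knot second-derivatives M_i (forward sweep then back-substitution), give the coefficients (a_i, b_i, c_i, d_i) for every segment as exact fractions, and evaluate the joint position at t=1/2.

  seg 0: a=-4 b=-2 c=0 d=3/8
  seg 1: a=-5 b=5/2 c=9/4 d=-3/4
S(1/2) = -317/64

Δ: Δ0=-1/2, Δ1=4
row 1: diag=6, rhs=27; c'=1/6, d'=9/2
back: M1=9/2
M: M0=0, M1=9/2, M2=0
seg 0: a=-4, c=M0/2=0, d=(M1−M0)/(6·2)=3/8, b=Δ0−h0·(2M0+M1)/6=-2
seg 1: a=-5, c=M1/2=9/4, d=(M2−M1)/(6·1)=-3/4, b=Δ1−h1·(2M1+M2)/6=5/2
t_q=1/2 → seg 0, τ=1/2; S=-4+-2·τ+0·τ²+3/8·τ³=-317/64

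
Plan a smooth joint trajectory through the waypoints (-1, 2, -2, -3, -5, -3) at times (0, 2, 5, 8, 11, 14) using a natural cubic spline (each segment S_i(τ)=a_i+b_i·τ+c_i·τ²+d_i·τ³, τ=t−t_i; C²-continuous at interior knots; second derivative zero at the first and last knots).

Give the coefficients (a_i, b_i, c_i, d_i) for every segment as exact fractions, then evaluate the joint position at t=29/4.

Δ: Δ0=3/2, Δ1=-4/3, Δ2=-1/3, Δ3=-2/3, Δ4=2/3
row 1: diag=10, rhs=-17; c'=3/10, d'=-17/10
row 2: denom=12−3·3/10=111/10; d'=(6−3·-17/10)/(111/10)=1
row 3: denom=12−3·10/37=414/37; d'=(-2−3·1)/(414/37)=-185/414
row 4: denom=12−3·37/138=515/46; d'=(8−3·-185/414)/(515/46)=1289/1545
back: M4=1289/1545
back: M3=-185/414−37/138·1289/1545=-1036/1545
back: M2=1−10/37·-1036/1545=365/309
back: M1=-17/10−3/10·365/309=-1058/515
M: M0=0, M1=-1058/515, M2=365/309, M3=-1036/1545, M4=1289/1545, M5=0
seg 0: a=-1, c=M0/2=0, d=(M1−M0)/(6·2)=-529/3090, b=Δ0−h0·(2M0+M1)/6=6751/3090
seg 1: a=2, c=M1/2=-529/515, d=(M2−M1)/(6·3)=4999/27810, b=Δ1−h1·(2M1+M2)/6=403/3090
seg 2: a=-2, c=M2/2=365/618, d=(M3−M2)/(6·3)=-2861/27810, b=Δ2−h2·(2M2+M3)/6=-1822/1545
seg 3: a=-3, c=M3/2=-518/1545, d=(M4−M3)/(6·3)=155/1854, b=Δ3−h3·(2M3+M4)/6=-1277/3090
seg 4: a=-5, c=M4/2=1289/3090, d=(M5−M4)/(6·3)=-1289/27810, b=Δ4−h4·(2M4+M5)/6=-259/1545
t_q=29/4 → seg 2, τ=9/4; S=-2+-1822/1545·τ+365/618·τ²+-2861/27810·τ³=-186899/65920

  seg 0: a=-1 b=6751/3090 c=0 d=-529/3090
  seg 1: a=2 b=403/3090 c=-529/515 d=4999/27810
  seg 2: a=-2 b=-1822/1545 c=365/618 d=-2861/27810
  seg 3: a=-3 b=-1277/3090 c=-518/1545 d=155/1854
  seg 4: a=-5 b=-259/1545 c=1289/3090 d=-1289/27810
S(29/4) = -186899/65920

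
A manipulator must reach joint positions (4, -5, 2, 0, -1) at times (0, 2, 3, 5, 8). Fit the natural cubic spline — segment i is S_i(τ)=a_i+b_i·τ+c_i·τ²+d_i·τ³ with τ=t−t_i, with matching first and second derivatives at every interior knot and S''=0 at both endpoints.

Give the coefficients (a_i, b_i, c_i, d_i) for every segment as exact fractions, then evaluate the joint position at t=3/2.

  seg 0: a=4 b=-8753/978 c=0 d=544/489
  seg 1: a=-5 b=4303/978 c=1088/163 d=-3985/978
  seg 2: a=2 b=2702/489 c=-1809/326 d=559/489
  seg 3: a=0 b=-1444/489 c=427/326 d=-427/2934
S(3/2) = -3697/652

Δ: Δ0=-9/2, Δ1=7, Δ2=-1, Δ3=-1/3
row 1: diag=6, rhs=69; c'=1/6, d'=23/2
row 2: denom=6−1·1/6=35/6; d'=(-48−1·23/2)/(35/6)=-51/5
row 3: denom=10−2·12/35=326/35; d'=(4−2·-51/5)/(326/35)=427/163
back: M3=427/163
back: M2=-51/5−12/35·427/163=-1809/163
back: M1=23/2−1/6·-1809/163=2176/163
M: M0=0, M1=2176/163, M2=-1809/163, M3=427/163, M4=0
seg 0: a=4, c=M0/2=0, d=(M1−M0)/(6·2)=544/489, b=Δ0−h0·(2M0+M1)/6=-8753/978
seg 1: a=-5, c=M1/2=1088/163, d=(M2−M1)/(6·1)=-3985/978, b=Δ1−h1·(2M1+M2)/6=4303/978
seg 2: a=2, c=M2/2=-1809/326, d=(M3−M2)/(6·2)=559/489, b=Δ2−h2·(2M2+M3)/6=2702/489
seg 3: a=0, c=M3/2=427/326, d=(M4−M3)/(6·3)=-427/2934, b=Δ3−h3·(2M3+M4)/6=-1444/489
t_q=3/2 → seg 0, τ=3/2; S=4+-8753/978·τ+0·τ²+544/489·τ³=-3697/652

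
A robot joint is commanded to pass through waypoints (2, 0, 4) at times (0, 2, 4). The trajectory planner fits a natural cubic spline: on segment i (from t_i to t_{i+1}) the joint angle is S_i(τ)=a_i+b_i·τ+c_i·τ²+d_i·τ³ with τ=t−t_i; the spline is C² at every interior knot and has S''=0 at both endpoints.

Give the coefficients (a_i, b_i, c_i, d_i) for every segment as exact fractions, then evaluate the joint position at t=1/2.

Δ: Δ0=-1, Δ1=2
row 1: diag=8, rhs=18; c'=1/4, d'=9/4
back: M1=9/4
M: M0=0, M1=9/4, M2=0
seg 0: a=2, c=M0/2=0, d=(M1−M0)/(6·2)=3/16, b=Δ0−h0·(2M0+M1)/6=-7/4
seg 1: a=0, c=M1/2=9/8, d=(M2−M1)/(6·2)=-3/16, b=Δ1−h1·(2M1+M2)/6=1/2
t_q=1/2 → seg 0, τ=1/2; S=2+-7/4·τ+0·τ²+3/16·τ³=147/128

  seg 0: a=2 b=-7/4 c=0 d=3/16
  seg 1: a=0 b=1/2 c=9/8 d=-3/16
S(1/2) = 147/128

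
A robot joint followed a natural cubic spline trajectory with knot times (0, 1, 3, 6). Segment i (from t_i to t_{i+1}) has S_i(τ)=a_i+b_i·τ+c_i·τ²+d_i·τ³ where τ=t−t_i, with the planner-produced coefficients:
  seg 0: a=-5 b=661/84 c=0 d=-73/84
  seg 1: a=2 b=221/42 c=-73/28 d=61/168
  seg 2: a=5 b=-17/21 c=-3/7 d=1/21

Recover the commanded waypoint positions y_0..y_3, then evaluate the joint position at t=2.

y_0 = S_0(0) = a_0 = -5
y_1 = S_1(0) = a_1 = 2
y_2 = S_2(0) = a_2 = 5
y_3 = S_2(3) = 0
t_q=2 is in segment 1 (τ=1); S_1(τ)=281/56

y_0=-5 y_1=2 y_2=5 y_3=0
S(2) = 281/56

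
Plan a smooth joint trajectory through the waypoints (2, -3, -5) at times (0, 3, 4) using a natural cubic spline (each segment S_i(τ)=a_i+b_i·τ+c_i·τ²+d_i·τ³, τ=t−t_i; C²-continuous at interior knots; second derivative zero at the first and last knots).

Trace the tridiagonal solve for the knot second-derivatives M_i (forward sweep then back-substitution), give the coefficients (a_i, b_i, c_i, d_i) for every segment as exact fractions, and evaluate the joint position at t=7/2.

Δ: Δ0=-5/3, Δ1=-2
row 1: diag=8, rhs=-2; c'=1/8, d'=-1/4
back: M1=-1/4
M: M0=0, M1=-1/4, M2=0
seg 0: a=2, c=M0/2=0, d=(M1−M0)/(6·3)=-1/72, b=Δ0−h0·(2M0+M1)/6=-37/24
seg 1: a=-3, c=M1/2=-1/8, d=(M2−M1)/(6·1)=1/24, b=Δ1−h1·(2M1+M2)/6=-23/12
t_q=7/2 → seg 1, τ=1/2; S=-3+-23/12·τ+-1/8·τ²+1/24·τ³=-255/64

  seg 0: a=2 b=-37/24 c=0 d=-1/72
  seg 1: a=-3 b=-23/12 c=-1/8 d=1/24
S(7/2) = -255/64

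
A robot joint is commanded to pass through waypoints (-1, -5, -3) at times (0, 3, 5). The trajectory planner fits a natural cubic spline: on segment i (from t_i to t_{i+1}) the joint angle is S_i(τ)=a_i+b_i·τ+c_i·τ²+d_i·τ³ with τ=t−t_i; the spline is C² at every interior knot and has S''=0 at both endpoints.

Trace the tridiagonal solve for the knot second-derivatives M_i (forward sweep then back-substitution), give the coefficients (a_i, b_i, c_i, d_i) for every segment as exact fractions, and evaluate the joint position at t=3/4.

  seg 0: a=-1 b=-61/30 c=0 d=7/90
  seg 1: a=-5 b=1/15 c=7/10 d=-7/60
S(3/4) = -319/128

Δ: Δ0=-4/3, Δ1=1
row 1: diag=10, rhs=14; c'=1/5, d'=7/5
back: M1=7/5
M: M0=0, M1=7/5, M2=0
seg 0: a=-1, c=M0/2=0, d=(M1−M0)/(6·3)=7/90, b=Δ0−h0·(2M0+M1)/6=-61/30
seg 1: a=-5, c=M1/2=7/10, d=(M2−M1)/(6·2)=-7/60, b=Δ1−h1·(2M1+M2)/6=1/15
t_q=3/4 → seg 0, τ=3/4; S=-1+-61/30·τ+0·τ²+7/90·τ³=-319/128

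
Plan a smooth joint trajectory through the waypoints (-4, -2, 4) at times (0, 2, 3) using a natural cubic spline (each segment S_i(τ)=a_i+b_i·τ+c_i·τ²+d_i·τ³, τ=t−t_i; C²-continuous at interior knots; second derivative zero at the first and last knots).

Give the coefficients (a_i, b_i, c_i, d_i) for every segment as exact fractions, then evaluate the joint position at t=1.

  seg 0: a=-4 b=-2/3 c=0 d=5/12
  seg 1: a=-2 b=13/3 c=5/2 d=-5/6
S(1) = -17/4

Δ: Δ0=1, Δ1=6
row 1: diag=6, rhs=30; c'=1/6, d'=5
back: M1=5
M: M0=0, M1=5, M2=0
seg 0: a=-4, c=M0/2=0, d=(M1−M0)/(6·2)=5/12, b=Δ0−h0·(2M0+M1)/6=-2/3
seg 1: a=-2, c=M1/2=5/2, d=(M2−M1)/(6·1)=-5/6, b=Δ1−h1·(2M1+M2)/6=13/3
t_q=1 → seg 0, τ=1; S=-4+-2/3·τ+0·τ²+5/12·τ³=-17/4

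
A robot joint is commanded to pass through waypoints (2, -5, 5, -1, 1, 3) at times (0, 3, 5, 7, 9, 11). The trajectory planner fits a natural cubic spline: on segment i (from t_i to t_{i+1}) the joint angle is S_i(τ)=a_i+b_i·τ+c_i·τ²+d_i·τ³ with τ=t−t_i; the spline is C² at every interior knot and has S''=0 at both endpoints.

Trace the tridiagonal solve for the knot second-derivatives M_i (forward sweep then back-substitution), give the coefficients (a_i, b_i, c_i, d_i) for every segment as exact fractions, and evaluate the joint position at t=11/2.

Δ: Δ0=-7/3, Δ1=5, Δ2=-3, Δ3=1, Δ4=1
row 1: diag=10, rhs=44; c'=1/5, d'=22/5
row 2: denom=8−2·1/5=38/5; d'=(-48−2·22/5)/(38/5)=-142/19
row 3: denom=8−2·5/19=142/19; d'=(24−2·-142/19)/(142/19)=370/71
row 4: denom=8−2·19/71=530/71; d'=(0−2·370/71)/(530/71)=-74/53
back: M4=-74/53
back: M3=370/71−19/71·-74/53=296/53
back: M2=-142/19−5/19·296/53=-474/53
back: M1=22/5−1/5·-474/53=328/53
M: M0=0, M1=328/53, M2=-474/53, M3=296/53, M4=-74/53, M5=0
seg 0: a=2, c=M0/2=0, d=(M1−M0)/(6·3)=164/477, b=Δ0−h0·(2M0+M1)/6=-863/159
seg 1: a=-5, c=M1/2=164/53, d=(M2−M1)/(6·2)=-401/318, b=Δ1−h1·(2M1+M2)/6=613/159
seg 2: a=5, c=M2/2=-237/53, d=(M3−M2)/(6·2)=385/318, b=Δ2−h2·(2M2+M3)/6=175/159
seg 3: a=-1, c=M3/2=148/53, d=(M4−M3)/(6·2)=-185/318, b=Δ3−h3·(2M3+M4)/6=-359/159
seg 4: a=1, c=M4/2=-37/53, d=(M5−M4)/(6·2)=37/318, b=Δ4−h4·(2M4+M5)/6=307/159
t_q=11/2 → seg 2, τ=1/2; S=5+175/159·τ+-237/53·τ²+385/318·τ³=3887/848

  seg 0: a=2 b=-863/159 c=0 d=164/477
  seg 1: a=-5 b=613/159 c=164/53 d=-401/318
  seg 2: a=5 b=175/159 c=-237/53 d=385/318
  seg 3: a=-1 b=-359/159 c=148/53 d=-185/318
  seg 4: a=1 b=307/159 c=-37/53 d=37/318
S(11/2) = 3887/848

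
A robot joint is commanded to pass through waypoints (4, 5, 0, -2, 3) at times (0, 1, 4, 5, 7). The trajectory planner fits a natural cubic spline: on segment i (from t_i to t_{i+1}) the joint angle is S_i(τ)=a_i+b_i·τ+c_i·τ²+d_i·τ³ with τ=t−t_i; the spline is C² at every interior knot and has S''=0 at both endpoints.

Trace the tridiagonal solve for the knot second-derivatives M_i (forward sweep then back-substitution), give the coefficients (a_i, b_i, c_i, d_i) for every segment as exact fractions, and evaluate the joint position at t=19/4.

  seg 0: a=4 b=2567/1932 c=0 d=-635/1932
  seg 1: a=5 b=331/966 c=-635/644 d=611/5796
  seg 2: a=0 b=-5269/1932 c=-6/161 d=211/276
  seg 3: a=-2 b=-491/966 c=1453/644 d=-1453/3864
S(19/4) = -3125/1792

Δ: Δ0=1, Δ1=-5/3, Δ2=-2, Δ3=5/2
row 1: diag=8, rhs=-16; c'=3/8, d'=-2
row 2: denom=8−3·3/8=55/8; d'=(-2−3·-2)/(55/8)=32/55
row 3: denom=6−1·8/55=322/55; d'=(27−1·32/55)/(322/55)=1453/322
back: M3=1453/322
back: M2=32/55−8/55·1453/322=-12/161
back: M1=-2−3/8·-12/161=-635/322
M: M0=0, M1=-635/322, M2=-12/161, M3=1453/322, M4=0
seg 0: a=4, c=M0/2=0, d=(M1−M0)/(6·1)=-635/1932, b=Δ0−h0·(2M0+M1)/6=2567/1932
seg 1: a=5, c=M1/2=-635/644, d=(M2−M1)/(6·3)=611/5796, b=Δ1−h1·(2M1+M2)/6=331/966
seg 2: a=0, c=M2/2=-6/161, d=(M3−M2)/(6·1)=211/276, b=Δ2−h2·(2M2+M3)/6=-5269/1932
seg 3: a=-2, c=M3/2=1453/644, d=(M4−M3)/(6·2)=-1453/3864, b=Δ3−h3·(2M3+M4)/6=-491/966
t_q=19/4 → seg 2, τ=3/4; S=0+-5269/1932·τ+-6/161·τ²+211/276·τ³=-3125/1792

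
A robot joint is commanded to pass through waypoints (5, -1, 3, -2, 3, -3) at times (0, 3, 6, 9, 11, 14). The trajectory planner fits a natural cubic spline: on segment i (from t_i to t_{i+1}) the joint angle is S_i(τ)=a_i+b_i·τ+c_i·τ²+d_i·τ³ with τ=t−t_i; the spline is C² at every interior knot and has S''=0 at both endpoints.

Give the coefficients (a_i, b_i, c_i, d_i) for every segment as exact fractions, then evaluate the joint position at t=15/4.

  seg 0: a=5 b=-71/22 c=0 d=3/22
  seg 1: a=-1 b=5/11 c=27/22 d=-185/594
  seg 2: a=3 b=-13/22 c=-52/33 d=241/594
  seg 3: a=-2 b=10/11 c=137/66 d=-169/264
  seg 4: a=3 b=101/66 c=-233/132 d=233/1188
S(15/4) = -141/1408

Δ: Δ0=-2, Δ1=4/3, Δ2=-5/3, Δ3=5/2, Δ4=-2
row 1: diag=12, rhs=20; c'=1/4, d'=5/3
row 2: denom=12−3·1/4=45/4; d'=(-18−3·5/3)/(45/4)=-92/45
row 3: denom=10−3·4/15=46/5; d'=(25−3·-92/45)/(46/5)=467/138
row 4: denom=10−2·5/23=220/23; d'=(-27−2·467/138)/(220/23)=-233/66
back: M4=-233/66
back: M3=467/138−5/23·-233/66=137/33
back: M2=-92/45−4/15·137/33=-104/33
back: M1=5/3−1/4·-104/33=27/11
M: M0=0, M1=27/11, M2=-104/33, M3=137/33, M4=-233/66, M5=0
seg 0: a=5, c=M0/2=0, d=(M1−M0)/(6·3)=3/22, b=Δ0−h0·(2M0+M1)/6=-71/22
seg 1: a=-1, c=M1/2=27/22, d=(M2−M1)/(6·3)=-185/594, b=Δ1−h1·(2M1+M2)/6=5/11
seg 2: a=3, c=M2/2=-52/33, d=(M3−M2)/(6·3)=241/594, b=Δ2−h2·(2M2+M3)/6=-13/22
seg 3: a=-2, c=M3/2=137/66, d=(M4−M3)/(6·2)=-169/264, b=Δ3−h3·(2M3+M4)/6=10/11
seg 4: a=3, c=M4/2=-233/132, d=(M5−M4)/(6·3)=233/1188, b=Δ4−h4·(2M4+M5)/6=101/66
t_q=15/4 → seg 1, τ=3/4; S=-1+5/11·τ+27/22·τ²+-185/594·τ³=-141/1408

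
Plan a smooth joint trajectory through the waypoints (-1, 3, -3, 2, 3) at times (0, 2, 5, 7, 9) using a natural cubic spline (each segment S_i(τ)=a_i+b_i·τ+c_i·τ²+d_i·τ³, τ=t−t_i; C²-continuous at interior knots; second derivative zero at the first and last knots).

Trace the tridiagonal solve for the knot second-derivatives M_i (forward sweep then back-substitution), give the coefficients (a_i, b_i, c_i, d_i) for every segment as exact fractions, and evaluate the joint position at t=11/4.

  seg 0: a=-1 b=139/43 c=0 d=-53/172
  seg 1: a=3 b=-20/43 c=-159/86 d=115/258
  seg 2: a=-3 b=41/86 c=93/43 d=-99/172
  seg 3: a=2 b=191/86 c=-111/86 d=37/172
S(11/4) = 9903/5504

Δ: Δ0=2, Δ1=-2, Δ2=5/2, Δ3=1/2
row 1: diag=10, rhs=-24; c'=3/10, d'=-12/5
row 2: denom=10−3·3/10=91/10; d'=(27−3·-12/5)/(91/10)=342/91
row 3: denom=8−2·20/91=688/91; d'=(-12−2·342/91)/(688/91)=-111/43
back: M3=-111/43
back: M2=342/91−20/91·-111/43=186/43
back: M1=-12/5−3/10·186/43=-159/43
M: M0=0, M1=-159/43, M2=186/43, M3=-111/43, M4=0
seg 0: a=-1, c=M0/2=0, d=(M1−M0)/(6·2)=-53/172, b=Δ0−h0·(2M0+M1)/6=139/43
seg 1: a=3, c=M1/2=-159/86, d=(M2−M1)/(6·3)=115/258, b=Δ1−h1·(2M1+M2)/6=-20/43
seg 2: a=-3, c=M2/2=93/43, d=(M3−M2)/(6·2)=-99/172, b=Δ2−h2·(2M2+M3)/6=41/86
seg 3: a=2, c=M3/2=-111/86, d=(M4−M3)/(6·2)=37/172, b=Δ3−h3·(2M3+M4)/6=191/86
t_q=11/4 → seg 1, τ=3/4; S=3+-20/43·τ+-159/86·τ²+115/258·τ³=9903/5504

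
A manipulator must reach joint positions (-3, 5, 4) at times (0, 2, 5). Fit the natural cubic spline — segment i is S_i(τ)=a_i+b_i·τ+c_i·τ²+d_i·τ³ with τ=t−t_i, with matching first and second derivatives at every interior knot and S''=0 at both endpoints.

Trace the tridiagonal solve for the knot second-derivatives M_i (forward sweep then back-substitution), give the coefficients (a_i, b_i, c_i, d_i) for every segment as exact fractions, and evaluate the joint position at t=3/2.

  seg 0: a=-3 b=73/15 c=0 d=-13/60
  seg 1: a=5 b=34/15 c=-13/10 d=13/90
S(3/2) = 571/160

Δ: Δ0=4, Δ1=-1/3
row 1: diag=10, rhs=-26; c'=3/10, d'=-13/5
back: M1=-13/5
M: M0=0, M1=-13/5, M2=0
seg 0: a=-3, c=M0/2=0, d=(M1−M0)/(6·2)=-13/60, b=Δ0−h0·(2M0+M1)/6=73/15
seg 1: a=5, c=M1/2=-13/10, d=(M2−M1)/(6·3)=13/90, b=Δ1−h1·(2M1+M2)/6=34/15
t_q=3/2 → seg 0, τ=3/2; S=-3+73/15·τ+0·τ²+-13/60·τ³=571/160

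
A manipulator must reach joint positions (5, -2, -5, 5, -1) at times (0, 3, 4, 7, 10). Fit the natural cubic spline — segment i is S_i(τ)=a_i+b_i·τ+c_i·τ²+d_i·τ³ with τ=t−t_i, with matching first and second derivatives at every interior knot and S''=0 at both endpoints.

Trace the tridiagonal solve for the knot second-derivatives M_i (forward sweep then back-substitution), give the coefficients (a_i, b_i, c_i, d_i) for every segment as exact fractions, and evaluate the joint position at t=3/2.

Δ: Δ0=-7/3, Δ1=-3, Δ2=10/3, Δ3=-2
row 1: diag=8, rhs=-4; c'=1/8, d'=-1/2
row 2: denom=8−1·1/8=63/8; d'=(38−1·-1/2)/(63/8)=44/9
row 3: denom=12−3·8/21=76/7; d'=(-32−3·44/9)/(76/7)=-245/57
back: M3=-245/57
back: M2=44/9−8/21·-245/57=124/19
back: M1=-1/2−1/8·124/19=-25/19
M: M0=0, M1=-25/19, M2=124/19, M3=-245/57, M4=0
seg 0: a=5, c=M0/2=0, d=(M1−M0)/(6·3)=-25/342, b=Δ0−h0·(2M0+M1)/6=-191/114
seg 1: a=-2, c=M1/2=-25/38, d=(M2−M1)/(6·1)=149/114, b=Δ1−h1·(2M1+M2)/6=-208/57
seg 2: a=-5, c=M2/2=62/19, d=(M3−M2)/(6·3)=-617/1026, b=Δ2−h2·(2M2+M3)/6=-119/114
seg 3: a=5, c=M3/2=-245/114, d=(M4−M3)/(6·3)=245/1026, b=Δ3−h3·(2M3+M4)/6=131/57
t_q=3/2 → seg 0, τ=3/2; S=5+-191/114·τ+0·τ²+-25/342·τ³=681/304

  seg 0: a=5 b=-191/114 c=0 d=-25/342
  seg 1: a=-2 b=-208/57 c=-25/38 d=149/114
  seg 2: a=-5 b=-119/114 c=62/19 d=-617/1026
  seg 3: a=5 b=131/57 c=-245/114 d=245/1026
S(3/2) = 681/304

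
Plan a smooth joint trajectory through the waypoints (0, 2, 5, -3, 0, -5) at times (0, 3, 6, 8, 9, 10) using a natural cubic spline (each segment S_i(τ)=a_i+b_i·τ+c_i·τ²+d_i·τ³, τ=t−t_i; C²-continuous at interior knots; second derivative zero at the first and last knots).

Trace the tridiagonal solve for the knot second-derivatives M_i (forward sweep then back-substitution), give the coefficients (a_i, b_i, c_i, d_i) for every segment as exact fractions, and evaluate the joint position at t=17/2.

Δ: Δ0=2/3, Δ1=1, Δ2=-4, Δ3=3, Δ4=-5
row 1: diag=12, rhs=2; c'=1/4, d'=1/6
row 2: denom=10−3·1/4=37/4; d'=(-30−3·1/6)/(37/4)=-122/37
row 3: denom=6−2·8/37=206/37; d'=(42−2·-122/37)/(206/37)=899/103
row 4: denom=4−1·37/206=787/206; d'=(-48−1·899/103)/(787/206)=-11686/787
back: M4=-11686/787
back: M3=899/103−37/206·-11686/787=8968/787
back: M2=-122/37−8/37·8968/787=-4534/787
back: M1=1/6−1/4·-4534/787=3794/2361
M: M0=0, M1=3794/2361, M2=-4534/787, M3=8968/787, M4=-11686/787, M5=0
seg 0: a=0, c=M0/2=0, d=(M1−M0)/(6·3)=1897/21249, b=Δ0−h0·(2M0+M1)/6=-323/2361
seg 1: a=2, c=M1/2=1897/2361, d=(M2−M1)/(6·3)=-8698/21249, b=Δ1−h1·(2M1+M2)/6=5368/2361
seg 2: a=5, c=M2/2=-2267/787, d=(M3−M2)/(6·2)=6751/4722, b=Δ2−h2·(2M2+M3)/6=-9344/2361
seg 3: a=-3, c=M3/2=4484/787, d=(M4−M3)/(6·1)=-10327/2361, b=Δ3−h3·(2M3+M4)/6=3958/2361
seg 4: a=0, c=M4/2=-5843/787, d=(M5−M4)/(6·1)=5843/2361, b=Δ4−h4·(2M4+M5)/6=-119/2361
t_q=17/2 → seg 3, τ=1/2; S=-3+3958/2361·τ+4484/787·τ²+-10327/2361·τ³=-8085/6296

  seg 0: a=0 b=-323/2361 c=0 d=1897/21249
  seg 1: a=2 b=5368/2361 c=1897/2361 d=-8698/21249
  seg 2: a=5 b=-9344/2361 c=-2267/787 d=6751/4722
  seg 3: a=-3 b=3958/2361 c=4484/787 d=-10327/2361
  seg 4: a=0 b=-119/2361 c=-5843/787 d=5843/2361
S(17/2) = -8085/6296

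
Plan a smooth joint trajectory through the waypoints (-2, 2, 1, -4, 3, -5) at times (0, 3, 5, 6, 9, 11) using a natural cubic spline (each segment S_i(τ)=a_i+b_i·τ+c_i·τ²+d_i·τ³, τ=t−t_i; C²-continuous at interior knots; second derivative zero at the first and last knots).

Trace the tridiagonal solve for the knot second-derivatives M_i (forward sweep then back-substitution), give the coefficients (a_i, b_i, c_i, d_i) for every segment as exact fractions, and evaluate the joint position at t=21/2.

  seg 0: a=-2 b=4985/3876 c=0 d=61/11628
  seg 1: a=2 b=2767/1938 c=61/1292 d=-3919/7752
  seg 2: a=1 b=-4312/969 c=-1929/646 d=4721/1938
  seg 3: a=-4 b=-355/114 c=1396/323 d=-1619/1938
  seg 4: a=3 b=254/969 c=-2065/646 d=2065/3876
S(21/2) = -20683/10336

Δ: Δ0=4/3, Δ1=-1/2, Δ2=-5, Δ3=7/3, Δ4=-4
row 1: diag=10, rhs=-11; c'=1/5, d'=-11/10
row 2: denom=6−2·1/5=28/5; d'=(-27−2·-11/10)/(28/5)=-31/7
row 3: denom=8−1·5/28=219/28; d'=(44−1·-31/7)/(219/28)=452/73
row 4: denom=10−3·28/73=646/73; d'=(-38−3·452/73)/(646/73)=-2065/323
back: M4=-2065/323
back: M3=452/73−28/73·-2065/323=2792/323
back: M2=-31/7−5/28·2792/323=-1929/323
back: M1=-11/10−1/5·-1929/323=61/646
M: M0=0, M1=61/646, M2=-1929/323, M3=2792/323, M4=-2065/323, M5=0
seg 0: a=-2, c=M0/2=0, d=(M1−M0)/(6·3)=61/11628, b=Δ0−h0·(2M0+M1)/6=4985/3876
seg 1: a=2, c=M1/2=61/1292, d=(M2−M1)/(6·2)=-3919/7752, b=Δ1−h1·(2M1+M2)/6=2767/1938
seg 2: a=1, c=M2/2=-1929/646, d=(M3−M2)/(6·1)=4721/1938, b=Δ2−h2·(2M2+M3)/6=-4312/969
seg 3: a=-4, c=M3/2=1396/323, d=(M4−M3)/(6·3)=-1619/1938, b=Δ3−h3·(2M3+M4)/6=-355/114
seg 4: a=3, c=M4/2=-2065/646, d=(M5−M4)/(6·2)=2065/3876, b=Δ4−h4·(2M4+M5)/6=254/969
t_q=21/2 → seg 4, τ=3/2; S=3+254/969·τ+-2065/646·τ²+2065/3876·τ³=-20683/10336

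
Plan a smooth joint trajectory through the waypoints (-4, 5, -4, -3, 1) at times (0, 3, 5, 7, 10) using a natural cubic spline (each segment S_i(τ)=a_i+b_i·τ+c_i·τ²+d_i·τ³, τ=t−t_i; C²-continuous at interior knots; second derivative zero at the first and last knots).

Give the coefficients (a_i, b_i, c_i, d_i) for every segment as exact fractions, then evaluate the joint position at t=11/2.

Δ: Δ0=3, Δ1=-9/2, Δ2=1/2, Δ3=4/3
row 1: diag=10, rhs=-45; c'=1/5, d'=-9/2
row 2: denom=8−2·1/5=38/5; d'=(30−2·-9/2)/(38/5)=195/38
row 3: denom=10−2·5/19=180/19; d'=(5−2·195/38)/(180/19)=-5/9
back: M3=-5/9
back: M2=195/38−5/19·-5/9=95/18
back: M1=-9/2−1/5·95/18=-50/9
M: M0=0, M1=-50/9, M2=95/18, M3=-5/9, M4=0
seg 0: a=-4, c=M0/2=0, d=(M1−M0)/(6·3)=-25/81, b=Δ0−h0·(2M0+M1)/6=52/9
seg 1: a=5, c=M1/2=-25/9, d=(M2−M1)/(6·2)=65/72, b=Δ1−h1·(2M1+M2)/6=-23/9
seg 2: a=-4, c=M2/2=95/36, d=(M3−M2)/(6·2)=-35/72, b=Δ2−h2·(2M2+M3)/6=-17/6
seg 3: a=-3, c=M3/2=-5/18, d=(M4−M3)/(6·3)=5/162, b=Δ3−h3·(2M3+M4)/6=17/9
t_q=11/2 → seg 2, τ=1/2; S=-4+-17/6·τ+95/36·τ²+-35/72·τ³=-925/192

  seg 0: a=-4 b=52/9 c=0 d=-25/81
  seg 1: a=5 b=-23/9 c=-25/9 d=65/72
  seg 2: a=-4 b=-17/6 c=95/36 d=-35/72
  seg 3: a=-3 b=17/9 c=-5/18 d=5/162
S(11/2) = -925/192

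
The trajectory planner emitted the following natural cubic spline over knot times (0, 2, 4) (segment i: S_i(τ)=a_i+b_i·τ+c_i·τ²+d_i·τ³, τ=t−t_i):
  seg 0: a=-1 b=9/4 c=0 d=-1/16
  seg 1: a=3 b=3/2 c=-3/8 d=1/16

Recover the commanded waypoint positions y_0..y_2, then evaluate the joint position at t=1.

y_0 = S_0(0) = a_0 = -1
y_1 = S_1(0) = a_1 = 3
y_2 = S_1(2) = 5
t_q=1 is in segment 0 (τ=1); S_0(τ)=19/16

y_0=-1 y_1=3 y_2=5
S(1) = 19/16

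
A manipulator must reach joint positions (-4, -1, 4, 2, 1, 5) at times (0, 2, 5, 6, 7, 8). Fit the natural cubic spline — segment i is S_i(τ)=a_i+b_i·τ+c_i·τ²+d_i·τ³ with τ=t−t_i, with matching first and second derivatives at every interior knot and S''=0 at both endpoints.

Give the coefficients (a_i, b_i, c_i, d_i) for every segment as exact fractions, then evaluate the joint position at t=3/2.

Δ: Δ0=3/2, Δ1=5/3, Δ2=-2, Δ3=-1, Δ4=4
row 1: diag=10, rhs=1; c'=3/10, d'=1/10
row 2: denom=8−3·3/10=71/10; d'=(-22−3·1/10)/(71/10)=-223/71
row 3: denom=4−1·10/71=274/71; d'=(6−1·-223/71)/(274/71)=649/274
row 4: denom=4−1·71/274=1025/274; d'=(30−1·649/274)/(1025/274)=7571/1025
back: M4=7571/1025
back: M3=649/274−71/274·7571/1025=466/1025
back: M2=-223/71−10/71·466/1025=-657/205
back: M1=1/10−3/10·-657/205=1088/1025
M: M0=0, M1=1088/1025, M2=-657/205, M3=466/1025, M4=7571/1025, M5=0
seg 0: a=-4, c=M0/2=0, d=(M1−M0)/(6·2)=272/3075, b=Δ0−h0·(2M0+M1)/6=7049/6150
seg 1: a=-1, c=M1/2=544/1025, d=(M2−M1)/(6·3)=-4373/18450, b=Δ1−h1·(2M1+M2)/6=13577/6150
seg 2: a=4, c=M2/2=-657/410, d=(M3−M2)/(6·1)=3751/6150, b=Δ2−h2·(2M2+M3)/6=-3098/3075
seg 3: a=2, c=M3/2=233/1025, d=(M4−M3)/(6·1)=1421/1230, b=Δ3−h3·(2M3+M4)/6=-14653/6150
seg 4: a=1, c=M4/2=7571/2050, d=(M5−M4)/(6·1)=-7571/6150, b=Δ4−h4·(2M4+M5)/6=4729/3075
t_q=3/2 → seg 0, τ=3/2; S=-4+7049/6150·τ+0·τ²+272/3075·τ³=-8127/4100

  seg 0: a=-4 b=7049/6150 c=0 d=272/3075
  seg 1: a=-1 b=13577/6150 c=544/1025 d=-4373/18450
  seg 2: a=4 b=-3098/3075 c=-657/410 d=3751/6150
  seg 3: a=2 b=-14653/6150 c=233/1025 d=1421/1230
  seg 4: a=1 b=4729/3075 c=7571/2050 d=-7571/6150
S(3/2) = -8127/4100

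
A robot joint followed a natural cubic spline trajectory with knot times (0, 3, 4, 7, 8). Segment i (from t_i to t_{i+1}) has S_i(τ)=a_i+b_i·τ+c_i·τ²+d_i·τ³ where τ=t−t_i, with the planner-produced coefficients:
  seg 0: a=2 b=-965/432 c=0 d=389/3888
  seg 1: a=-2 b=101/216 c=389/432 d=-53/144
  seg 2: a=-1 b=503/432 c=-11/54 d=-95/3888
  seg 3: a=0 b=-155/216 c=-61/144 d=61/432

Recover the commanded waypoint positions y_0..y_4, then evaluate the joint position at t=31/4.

y_0=2 y_1=-2 y_2=-1 y_3=0 y_4=-1
S(31/4) = -6607/9216

y_0 = S_0(0) = a_0 = 2
y_1 = S_1(0) = a_1 = -2
y_2 = S_2(0) = a_2 = -1
y_3 = S_3(0) = a_3 = 0
y_4 = S_3(1) = -1
t_q=31/4 is in segment 3 (τ=3/4); S_3(τ)=-6607/9216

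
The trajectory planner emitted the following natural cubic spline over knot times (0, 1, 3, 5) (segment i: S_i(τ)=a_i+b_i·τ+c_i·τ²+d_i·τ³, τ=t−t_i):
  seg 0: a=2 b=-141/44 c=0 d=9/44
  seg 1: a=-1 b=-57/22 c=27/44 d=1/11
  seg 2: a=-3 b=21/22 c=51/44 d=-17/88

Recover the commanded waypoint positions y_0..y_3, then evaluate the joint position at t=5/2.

y_0=2 y_1=-1 y_2=-3 y_3=2
S(5/2) = -563/176

y_0 = S_0(0) = a_0 = 2
y_1 = S_1(0) = a_1 = -1
y_2 = S_2(0) = a_2 = -3
y_3 = S_2(2) = 2
t_q=5/2 is in segment 1 (τ=3/2); S_1(τ)=-563/176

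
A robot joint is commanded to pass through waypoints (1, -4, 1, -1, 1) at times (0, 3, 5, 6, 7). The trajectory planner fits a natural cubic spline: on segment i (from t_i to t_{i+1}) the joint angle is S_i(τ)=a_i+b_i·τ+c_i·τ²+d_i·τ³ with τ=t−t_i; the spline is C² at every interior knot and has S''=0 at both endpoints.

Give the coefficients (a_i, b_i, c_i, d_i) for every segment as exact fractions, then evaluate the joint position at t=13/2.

  seg 0: a=1 b=-4657/1284 c=0 d=839/3852
  seg 1: a=-4 b=1447/642 c=839/428 d=-2359/2568
  seg 2: a=1 b=-298/321 c=-380/107 d=796/321
  seg 3: a=-1 b=-190/321 c=416/107 d=-416/321
S(13/2) = -52/107

Δ: Δ0=-5/3, Δ1=5/2, Δ2=-2, Δ3=2
row 1: diag=10, rhs=25; c'=1/5, d'=5/2
row 2: denom=6−2·1/5=28/5; d'=(-27−2·5/2)/(28/5)=-40/7
row 3: denom=4−1·5/28=107/28; d'=(24−1·-40/7)/(107/28)=832/107
back: M3=832/107
back: M2=-40/7−5/28·832/107=-760/107
back: M1=5/2−1/5·-760/107=839/214
M: M0=0, M1=839/214, M2=-760/107, M3=832/107, M4=0
seg 0: a=1, c=M0/2=0, d=(M1−M0)/(6·3)=839/3852, b=Δ0−h0·(2M0+M1)/6=-4657/1284
seg 1: a=-4, c=M1/2=839/428, d=(M2−M1)/(6·2)=-2359/2568, b=Δ1−h1·(2M1+M2)/6=1447/642
seg 2: a=1, c=M2/2=-380/107, d=(M3−M2)/(6·1)=796/321, b=Δ2−h2·(2M2+M3)/6=-298/321
seg 3: a=-1, c=M3/2=416/107, d=(M4−M3)/(6·1)=-416/321, b=Δ3−h3·(2M3+M4)/6=-190/321
t_q=13/2 → seg 3, τ=1/2; S=-1+-190/321·τ+416/107·τ²+-416/321·τ³=-52/107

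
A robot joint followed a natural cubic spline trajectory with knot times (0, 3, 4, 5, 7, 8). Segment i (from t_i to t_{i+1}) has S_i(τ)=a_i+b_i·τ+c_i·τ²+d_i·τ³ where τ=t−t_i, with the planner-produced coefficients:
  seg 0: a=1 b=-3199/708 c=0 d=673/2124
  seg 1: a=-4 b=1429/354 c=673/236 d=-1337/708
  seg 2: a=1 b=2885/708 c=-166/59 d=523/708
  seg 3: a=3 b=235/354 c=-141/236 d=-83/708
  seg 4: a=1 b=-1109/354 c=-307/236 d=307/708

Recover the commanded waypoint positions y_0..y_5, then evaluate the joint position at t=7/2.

y_0 = S_0(0) = a_0 = 1
y_1 = S_1(0) = a_1 = -4
y_2 = S_2(0) = a_2 = 1
y_3 = S_3(0) = a_3 = 3
y_4 = S_4(0) = a_4 = 1
y_5 = S_4(1) = -3
t_q=7/2 is in segment 1 (τ=1/2); S_1(τ)=-2841/1888

y_0=1 y_1=-4 y_2=1 y_3=3 y_4=1 y_5=-3
S(7/2) = -2841/1888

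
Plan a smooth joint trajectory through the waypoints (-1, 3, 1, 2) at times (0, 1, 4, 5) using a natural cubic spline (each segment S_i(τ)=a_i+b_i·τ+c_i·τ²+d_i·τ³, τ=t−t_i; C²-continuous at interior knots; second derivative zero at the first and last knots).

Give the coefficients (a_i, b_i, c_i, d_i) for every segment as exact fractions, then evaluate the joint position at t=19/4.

Δ: Δ0=4, Δ1=-2/3, Δ2=1
row 1: diag=8, rhs=-28; c'=3/8, d'=-7/2
row 2: denom=8−3·3/8=55/8; d'=(10−3·-7/2)/(55/8)=164/55
back: M2=164/55
back: M1=-7/2−3/8·164/55=-254/55
M: M0=0, M1=-254/55, M2=164/55, M3=0
seg 0: a=-1, c=M0/2=0, d=(M1−M0)/(6·1)=-127/165, b=Δ0−h0·(2M0+M1)/6=787/165
seg 1: a=3, c=M1/2=-127/55, d=(M2−M1)/(6·3)=19/45, b=Δ1−h1·(2M1+M2)/6=406/165
seg 2: a=1, c=M2/2=82/55, d=(M3−M2)/(6·1)=-82/165, b=Δ2−h2·(2M2+M3)/6=1/165
t_q=19/4 → seg 2, τ=3/4; S=1+1/165·τ+82/55·τ²+-82/165·τ³=575/352

  seg 0: a=-1 b=787/165 c=0 d=-127/165
  seg 1: a=3 b=406/165 c=-127/55 d=19/45
  seg 2: a=1 b=1/165 c=82/55 d=-82/165
S(19/4) = 575/352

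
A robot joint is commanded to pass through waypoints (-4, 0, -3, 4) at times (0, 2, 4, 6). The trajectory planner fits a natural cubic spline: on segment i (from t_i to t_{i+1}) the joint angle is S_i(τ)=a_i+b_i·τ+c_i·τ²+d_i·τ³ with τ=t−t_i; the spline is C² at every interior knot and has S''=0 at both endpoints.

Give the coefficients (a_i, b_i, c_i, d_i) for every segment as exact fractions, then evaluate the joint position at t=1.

  seg 0: a=-4 b=49/15 c=0 d=-19/60
  seg 1: a=0 b=-8/15 c=-19/10 d=17/24
  seg 2: a=-3 b=11/30 c=47/20 d=-47/120
S(1) = -21/20

Δ: Δ0=2, Δ1=-3/2, Δ2=7/2
row 1: diag=8, rhs=-21; c'=1/4, d'=-21/8
row 2: denom=8−2·1/4=15/2; d'=(30−2·-21/8)/(15/2)=47/10
back: M2=47/10
back: M1=-21/8−1/4·47/10=-19/5
M: M0=0, M1=-19/5, M2=47/10, M3=0
seg 0: a=-4, c=M0/2=0, d=(M1−M0)/(6·2)=-19/60, b=Δ0−h0·(2M0+M1)/6=49/15
seg 1: a=0, c=M1/2=-19/10, d=(M2−M1)/(6·2)=17/24, b=Δ1−h1·(2M1+M2)/6=-8/15
seg 2: a=-3, c=M2/2=47/20, d=(M3−M2)/(6·2)=-47/120, b=Δ2−h2·(2M2+M3)/6=11/30
t_q=1 → seg 0, τ=1; S=-4+49/15·τ+0·τ²+-19/60·τ³=-21/20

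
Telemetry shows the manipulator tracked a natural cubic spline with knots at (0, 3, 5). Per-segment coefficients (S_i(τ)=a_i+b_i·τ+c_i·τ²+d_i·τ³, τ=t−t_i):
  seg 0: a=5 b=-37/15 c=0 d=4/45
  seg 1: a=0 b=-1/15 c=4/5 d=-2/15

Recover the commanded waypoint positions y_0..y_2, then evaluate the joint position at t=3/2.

y_0=5 y_1=0 y_2=2
S(3/2) = 8/5

y_0 = S_0(0) = a_0 = 5
y_1 = S_1(0) = a_1 = 0
y_2 = S_1(2) = 2
t_q=3/2 is in segment 0 (τ=3/2); S_0(τ)=8/5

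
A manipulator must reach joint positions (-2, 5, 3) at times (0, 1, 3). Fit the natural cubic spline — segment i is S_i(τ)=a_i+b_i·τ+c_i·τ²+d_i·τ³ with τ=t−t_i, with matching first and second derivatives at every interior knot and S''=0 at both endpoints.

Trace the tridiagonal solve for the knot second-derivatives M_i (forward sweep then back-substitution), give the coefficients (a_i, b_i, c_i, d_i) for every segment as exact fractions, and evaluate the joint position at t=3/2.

  seg 0: a=-2 b=25/3 c=0 d=-4/3
  seg 1: a=5 b=13/3 c=-4 d=2/3
S(3/2) = 25/4

Δ: Δ0=7, Δ1=-1
row 1: diag=6, rhs=-48; c'=1/3, d'=-8
back: M1=-8
M: M0=0, M1=-8, M2=0
seg 0: a=-2, c=M0/2=0, d=(M1−M0)/(6·1)=-4/3, b=Δ0−h0·(2M0+M1)/6=25/3
seg 1: a=5, c=M1/2=-4, d=(M2−M1)/(6·2)=2/3, b=Δ1−h1·(2M1+M2)/6=13/3
t_q=3/2 → seg 1, τ=1/2; S=5+13/3·τ+-4·τ²+2/3·τ³=25/4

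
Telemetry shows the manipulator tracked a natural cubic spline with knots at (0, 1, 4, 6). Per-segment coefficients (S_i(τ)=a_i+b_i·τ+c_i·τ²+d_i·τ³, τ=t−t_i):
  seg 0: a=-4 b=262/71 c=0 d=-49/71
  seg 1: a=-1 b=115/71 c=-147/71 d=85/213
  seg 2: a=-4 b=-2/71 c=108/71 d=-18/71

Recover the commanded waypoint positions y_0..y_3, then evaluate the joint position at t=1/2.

y_0=-4 y_1=-1 y_2=-4 y_3=0
S(1/2) = -1273/568

y_0 = S_0(0) = a_0 = -4
y_1 = S_1(0) = a_1 = -1
y_2 = S_2(0) = a_2 = -4
y_3 = S_2(2) = 0
t_q=1/2 is in segment 0 (τ=1/2); S_0(τ)=-1273/568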